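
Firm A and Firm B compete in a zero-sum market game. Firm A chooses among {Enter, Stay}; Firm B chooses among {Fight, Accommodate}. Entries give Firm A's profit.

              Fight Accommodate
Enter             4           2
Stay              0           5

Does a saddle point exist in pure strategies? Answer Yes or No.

No

Row minima: Enter → 2, Stay → 0; maximin = 2.
Column maxima: Fight → 4, Accommodate → 5; minimax = 4.
2 ≠ 4, so no pure-strategy equilibrium exists.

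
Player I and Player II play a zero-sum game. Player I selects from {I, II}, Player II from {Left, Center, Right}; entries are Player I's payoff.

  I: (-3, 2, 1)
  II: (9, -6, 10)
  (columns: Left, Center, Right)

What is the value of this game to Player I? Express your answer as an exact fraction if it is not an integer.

Row minima: I → -3, II → -6; maximin = -3.
Column maxima: Left → 9, Center → 2, Right → 10; minimax = 2.
-3 ≠ 2, so there is no saddle point; optimal play is mixed.
Right is strictly dominated by Left (it gives Player I strictly more in every row), so Player II never plays it.
On the remaining 2×2 (I, II vs Left, Center):
Let Player I play I with probability p. Expected payoff against Left: (-3)p + 9(1−p) = −12p + 9; against Center: 2p + (-6)(1−p) = 8p − 6.
Setting these equal: −12p + 9 = 8p − 6 ⇒ −20p = -15 ⇒ p = 3/4, and the value is (-12)·(3/4) + 9 = 0.
For Player II: with q = P(Left), equating I's and II's payoffs gives −5q + 2 = 15q − 6 ⇒ q = 2/5.

0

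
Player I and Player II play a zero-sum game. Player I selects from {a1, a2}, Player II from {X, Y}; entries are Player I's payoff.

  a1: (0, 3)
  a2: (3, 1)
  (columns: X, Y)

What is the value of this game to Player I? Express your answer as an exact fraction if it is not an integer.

9/5

Row minima: a1 → 0, a2 → 1; maximin = 1.
Column maxima: X → 3, Y → 3; minimax = 3.
1 ≠ 3, so there is no saddle point; optimal play is mixed.
Let Player I play a1 with probability p. Expected payoff against X: 0p + 3(1−p) = −3p + 3; against Y: 3p + 1(1−p) = 2p + 1.
Setting these equal: −3p + 3 = 2p + 1 ⇒ −5p = -2 ⇒ p = 2/5, and the value is (-3)·(2/5) + 3 = 9/5.
For Player II: with q = P(X), equating a1's and a2's payoffs gives −3q + 3 = 2q + 1 ⇒ q = 2/5.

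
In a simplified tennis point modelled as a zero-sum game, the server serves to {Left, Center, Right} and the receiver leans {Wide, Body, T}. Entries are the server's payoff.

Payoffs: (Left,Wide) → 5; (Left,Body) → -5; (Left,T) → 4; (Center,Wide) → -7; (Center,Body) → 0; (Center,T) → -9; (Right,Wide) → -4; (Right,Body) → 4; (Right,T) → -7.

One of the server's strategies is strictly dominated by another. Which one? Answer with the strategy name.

Center

Right gives a strictly higher payoff than Center against every column: -4 > -7, 4 > 0, -7 > -9.
So Center is strictly dominated and the server never plays it.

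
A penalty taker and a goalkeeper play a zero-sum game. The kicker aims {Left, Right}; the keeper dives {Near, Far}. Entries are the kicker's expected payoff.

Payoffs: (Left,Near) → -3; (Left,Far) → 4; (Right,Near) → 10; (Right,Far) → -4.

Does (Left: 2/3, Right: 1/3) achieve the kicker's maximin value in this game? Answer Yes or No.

Against Near this mix gives (2/3)·(-3) + (1/3)·10 = 4/3.
Against Far this mix gives (2/3)·4 + (1/3)·(-4) = 4/3.
All of the keeper's active replies (Near, Far) yield 4/3, and no column does worse for the kicker. The mix makes the keeper indifferent and guarantees 4/3, so it is optimal.

Yes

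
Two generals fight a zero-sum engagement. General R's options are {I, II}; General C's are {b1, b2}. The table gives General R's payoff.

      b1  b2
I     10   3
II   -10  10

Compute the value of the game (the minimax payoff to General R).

Row minima: I → 3, II → -10; maximin = 3.
Column maxima: b1 → 10, b2 → 10; minimax = 10.
3 ≠ 10, so there is no saddle point; optimal play is mixed.
Let General R play I with probability p. Expected payoff against b1: 10p + (-10)(1−p) = 20p − 10; against b2: 3p + 10(1−p) = −7p + 10.
Setting these equal: 20p − 10 = −7p + 10 ⇒ 27p = 20 ⇒ p = 20/27, and the value is (20)·(20/27) − 10 = 130/27.
For General C: with q = P(b1), equating I's and II's payoffs gives 7q + 3 = −20q + 10 ⇒ q = 7/27.

130/27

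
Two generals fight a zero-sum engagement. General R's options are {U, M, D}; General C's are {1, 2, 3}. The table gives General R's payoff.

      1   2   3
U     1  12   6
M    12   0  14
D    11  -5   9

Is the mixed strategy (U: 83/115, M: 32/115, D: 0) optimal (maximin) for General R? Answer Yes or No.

No

Against 1 this mix gives (83/115)·1 + (32/115)·12 = 467/115.
Against 2 this mix gives (83/115)·12 + (32/115)·0 = 996/115.
Against 3 this mix gives (83/115)·6 + (32/115)·14 = 946/115.
General C will play 1, holding General R to 467/115. Shifting weight toward the row that does better against 1 would raise this floor (the equalizing mix achieves 144/23 against both 1 and 2), so the proposed strategy is not optimal.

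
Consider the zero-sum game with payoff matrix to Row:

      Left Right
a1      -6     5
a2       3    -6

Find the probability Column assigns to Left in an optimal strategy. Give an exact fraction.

11/20

Row minima: a1 → -6, a2 → -6; maximin = -6.
Column maxima: Left → 3, Right → 5; minimax = 3.
-6 ≠ 3, so there is no saddle point; optimal play is mixed.
Let Row play a1 with probability p. Expected payoff against Left: (-6)p + 3(1−p) = −9p + 3; against Right: 5p + (-6)(1−p) = 11p − 6.
Setting these equal: −9p + 3 = 11p − 6 ⇒ −20p = -9 ⇒ p = 9/20, and the value is (-9)·(9/20) + 3 = -21/20.
For Column: with q = P(Left), equating a1's and a2's payoffs gives −11q + 5 = 9q − 6 ⇒ q = 11/20.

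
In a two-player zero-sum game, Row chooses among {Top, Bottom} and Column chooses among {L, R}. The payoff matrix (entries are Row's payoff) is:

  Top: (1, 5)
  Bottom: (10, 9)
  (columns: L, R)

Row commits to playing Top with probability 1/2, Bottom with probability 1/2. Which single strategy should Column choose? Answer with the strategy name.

If Column plays L, Row's expected payoff is (1/2)·1 + (1/2)·10 = 11/2.
If Column plays R, Row's expected payoff is (1/2)·5 + (1/2)·9 = 7.
Column minimizes Row's payoff; the smallest is 11/2, so the best response is L.

L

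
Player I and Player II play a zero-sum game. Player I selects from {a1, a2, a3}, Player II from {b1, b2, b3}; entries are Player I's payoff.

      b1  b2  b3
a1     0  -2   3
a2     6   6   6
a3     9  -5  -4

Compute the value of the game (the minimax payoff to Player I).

Row minima: a1 → -2, a2 → 6, a3 → -5; maximin = 6.
Column maxima: b1 → 9, b2 → 6, b3 → 6; minimax = 6.
Since maximin = minimax = 6, there is a saddle point and the value is 6.

6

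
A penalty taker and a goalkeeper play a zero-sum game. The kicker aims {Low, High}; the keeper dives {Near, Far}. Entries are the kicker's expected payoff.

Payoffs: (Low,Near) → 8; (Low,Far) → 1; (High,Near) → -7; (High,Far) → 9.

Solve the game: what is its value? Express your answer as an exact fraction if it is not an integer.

Row minima: Low → 1, High → -7; maximin = 1.
Column maxima: Near → 8, Far → 9; minimax = 8.
1 ≠ 8, so there is no saddle point; optimal play is mixed.
Let the kicker play Low with probability p. Expected payoff against Near: 8p + (-7)(1−p) = 15p − 7; against Far: 1p + 9(1−p) = −8p + 9.
Setting these equal: 15p − 7 = −8p + 9 ⇒ 23p = 16 ⇒ p = 16/23, and the value is (15)·(16/23) − 7 = 79/23.
For the keeper: with q = P(Near), equating Low's and High's payoffs gives 7q + 1 = −16q + 9 ⇒ q = 8/23.

79/23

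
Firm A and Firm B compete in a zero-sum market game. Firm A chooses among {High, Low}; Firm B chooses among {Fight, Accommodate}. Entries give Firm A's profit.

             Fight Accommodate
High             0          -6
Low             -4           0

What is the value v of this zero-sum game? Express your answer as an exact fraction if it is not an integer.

-12/5

Row minima: High → -6, Low → -4; maximin = -4.
Column maxima: Fight → 0, Accommodate → 0; minimax = 0.
-4 ≠ 0, so there is no saddle point; optimal play is mixed.
Let Firm A play High with probability p. Expected payoff against Fight: 0p + (-4)(1−p) = 4p − 4; against Accommodate: (-6)p + 0(1−p) = −6p.
Setting these equal: 4p − 4 = −6p ⇒ 10p = 4 ⇒ p = 2/5, and the value is (4)·(2/5) − 4 = -12/5.
For Firm B: with q = P(Fight), equating High's and Low's payoffs gives 6q − 6 = −4q ⇒ q = 3/5.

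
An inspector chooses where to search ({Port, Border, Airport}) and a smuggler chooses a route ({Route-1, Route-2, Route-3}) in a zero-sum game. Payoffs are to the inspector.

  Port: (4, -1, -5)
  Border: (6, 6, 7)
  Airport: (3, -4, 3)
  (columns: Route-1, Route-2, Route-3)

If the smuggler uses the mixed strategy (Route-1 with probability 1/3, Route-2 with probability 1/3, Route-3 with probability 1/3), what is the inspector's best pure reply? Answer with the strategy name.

Border

Expected payoff of Port: (1/3)·4 + (1/3)·(-1) + (1/3)·(-5) = -2/3.
Expected payoff of Border: (1/3)·6 + (1/3)·6 + (1/3)·7 = 19/3.
Expected payoff of Airport: (1/3)·3 + (1/3)·(-4) + (1/3)·3 = 2/3.
The largest is 19/3, so the inspector's best response is Border.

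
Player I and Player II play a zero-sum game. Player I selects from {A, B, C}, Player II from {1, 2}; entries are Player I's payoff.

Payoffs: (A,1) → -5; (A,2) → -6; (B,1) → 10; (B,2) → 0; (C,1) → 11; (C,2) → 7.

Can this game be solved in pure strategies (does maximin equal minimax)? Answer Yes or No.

Yes

Row minima: A → -6, B → 0, C → 7; maximin = 7.
Column maxima: 1 → 11, 2 → 7; minimax = 7.
maximin = minimax = 7, so a saddle point exists.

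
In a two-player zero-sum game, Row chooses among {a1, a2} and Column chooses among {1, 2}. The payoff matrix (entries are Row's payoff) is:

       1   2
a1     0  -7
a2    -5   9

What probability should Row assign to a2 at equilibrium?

1/3

Row minima: a1 → -7, a2 → -5; maximin = -5.
Column maxima: 1 → 0, 2 → 9; minimax = 0.
-5 ≠ 0, so there is no saddle point; optimal play is mixed.
Let Row play a1 with probability p. Expected payoff against 1: 0p + (-5)(1−p) = 5p − 5; against 2: (-7)p + 9(1−p) = −16p + 9.
Setting these equal: 5p − 5 = −16p + 9 ⇒ 21p = 14 ⇒ p = 2/3, and the value is (5)·(2/3) − 5 = -5/3.
For Column: with q = P(1), equating a1's and a2's payoffs gives 7q − 7 = −14q + 9 ⇒ q = 16/21.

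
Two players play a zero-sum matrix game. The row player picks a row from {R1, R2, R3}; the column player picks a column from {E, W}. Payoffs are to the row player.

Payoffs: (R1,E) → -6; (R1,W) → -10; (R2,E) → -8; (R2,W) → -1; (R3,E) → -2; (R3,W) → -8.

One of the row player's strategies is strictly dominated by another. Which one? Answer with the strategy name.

R1

R3 gives a strictly higher payoff than R1 against every column: -2 > -6, -8 > -10.
So R1 is strictly dominated and the row player never plays it.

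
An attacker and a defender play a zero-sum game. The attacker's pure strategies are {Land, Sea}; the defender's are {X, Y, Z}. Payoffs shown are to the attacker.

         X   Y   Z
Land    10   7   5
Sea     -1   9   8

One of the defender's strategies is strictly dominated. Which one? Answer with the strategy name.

Y

Z holds the attacker's payoff strictly below Y in every row: 5 < 7, 8 < 9.
So Y is strictly dominated for the defender.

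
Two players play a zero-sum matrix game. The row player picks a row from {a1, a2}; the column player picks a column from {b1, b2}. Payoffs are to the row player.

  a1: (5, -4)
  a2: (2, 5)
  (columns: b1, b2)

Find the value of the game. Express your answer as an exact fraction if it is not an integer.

Row minima: a1 → -4, a2 → 2; maximin = 2.
Column maxima: b1 → 5, b2 → 5; minimax = 5.
2 ≠ 5, so there is no saddle point; optimal play is mixed.
Let the row player play a1 with probability p. Expected payoff against b1: 5p + 2(1−p) = 3p + 2; against b2: (-4)p + 5(1−p) = −9p + 5.
Setting these equal: 3p + 2 = −9p + 5 ⇒ 12p = 3 ⇒ p = 1/4, and the value is (3)·(1/4) + 2 = 11/4.
For the column player: with q = P(b1), equating a1's and a2's payoffs gives 9q − 4 = −3q + 5 ⇒ q = 3/4.

11/4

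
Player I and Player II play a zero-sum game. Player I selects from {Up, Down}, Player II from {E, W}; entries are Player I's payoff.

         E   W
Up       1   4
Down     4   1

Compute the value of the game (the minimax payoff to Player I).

Row minima: Up → 1, Down → 1; maximin = 1.
Column maxima: E → 4, W → 4; minimax = 4.
1 ≠ 4, so there is no saddle point; optimal play is mixed.
Let Player I play Up with probability p. Expected payoff against E: 1p + 4(1−p) = −3p + 4; against W: 4p + 1(1−p) = 3p + 1.
Setting these equal: −3p + 4 = 3p + 1 ⇒ −6p = -3 ⇒ p = 1/2, and the value is (-3)·(1/2) + 4 = 5/2.
For Player II: with q = P(E), equating Up's and Down's payoffs gives −3q + 4 = 3q + 1 ⇒ q = 1/2.

5/2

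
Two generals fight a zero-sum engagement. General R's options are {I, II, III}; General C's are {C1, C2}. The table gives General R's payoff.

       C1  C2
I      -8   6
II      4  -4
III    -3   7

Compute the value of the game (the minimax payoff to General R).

Row minima: I → -8, II → -4, III → -3; maximin = -3.
Column maxima: C1 → 4, C2 → 7; minimax = 4.
-3 ≠ 4, so there is no saddle point; optimal play is mixed.
I is strictly dominated by III, so General R never plays it.
On the remaining 2×2 (II, III vs C1, C2):
Let General R play II with probability p. Expected payoff against C1: 4p + (-3)(1−p) = 7p − 3; against C2: (-4)p + 7(1−p) = −11p + 7.
Setting these equal: 7p − 3 = −11p + 7 ⇒ 18p = 10 ⇒ p = 5/9, and the value is (7)·(5/9) − 3 = 8/9.
For General C: with q = P(C1), equating II's and III's payoffs gives 8q − 4 = −10q + 7 ⇒ q = 11/18.

8/9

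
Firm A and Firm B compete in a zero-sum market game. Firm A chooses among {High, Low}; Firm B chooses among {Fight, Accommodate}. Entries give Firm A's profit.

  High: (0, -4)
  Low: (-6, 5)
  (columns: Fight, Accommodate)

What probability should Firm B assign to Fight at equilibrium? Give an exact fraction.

3/5

Row minima: High → -4, Low → -6; maximin = -4.
Column maxima: Fight → 0, Accommodate → 5; minimax = 0.
-4 ≠ 0, so there is no saddle point; optimal play is mixed.
Let Firm A play High with probability p. Expected payoff against Fight: 0p + (-6)(1−p) = 6p − 6; against Accommodate: (-4)p + 5(1−p) = −9p + 5.
Setting these equal: 6p − 6 = −9p + 5 ⇒ 15p = 11 ⇒ p = 11/15, and the value is (6)·(11/15) − 6 = -8/5.
For Firm B: with q = P(Fight), equating High's and Low's payoffs gives 4q − 4 = −11q + 5 ⇒ q = 3/5.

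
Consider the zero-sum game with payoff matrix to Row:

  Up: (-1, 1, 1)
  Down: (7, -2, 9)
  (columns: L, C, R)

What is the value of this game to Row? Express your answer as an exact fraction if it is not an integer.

5/11

Row minima: Up → -1, Down → -2; maximin = -1.
Column maxima: L → 7, C → 1, R → 9; minimax = 1.
-1 ≠ 1, so there is no saddle point; optimal play is mixed.
R is strictly dominated by L (it gives Row strictly more in every row), so Column never plays it.
On the remaining 2×2 (Up, Down vs L, C):
Let Row play Up with probability p. Expected payoff against L: (-1)p + 7(1−p) = −8p + 7; against C: 1p + (-2)(1−p) = 3p − 2.
Setting these equal: −8p + 7 = 3p − 2 ⇒ −11p = -9 ⇒ p = 9/11, and the value is (-8)·(9/11) + 7 = 5/11.
For Column: with q = P(L), equating Up's and Down's payoffs gives −2q + 1 = 9q − 2 ⇒ q = 3/11.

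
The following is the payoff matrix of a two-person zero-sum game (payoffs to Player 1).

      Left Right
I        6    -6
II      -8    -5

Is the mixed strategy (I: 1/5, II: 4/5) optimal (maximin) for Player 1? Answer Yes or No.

Yes

Against Left this mix gives (1/5)·6 + (4/5)·(-8) = -26/5.
Against Right this mix gives (1/5)·(-6) + (4/5)·(-5) = -26/5.
All of Player 2's active replies (Left, Right) yield -26/5, and no column does worse for Player 1. The mix makes Player 2 indifferent and guarantees -26/5, so it is optimal.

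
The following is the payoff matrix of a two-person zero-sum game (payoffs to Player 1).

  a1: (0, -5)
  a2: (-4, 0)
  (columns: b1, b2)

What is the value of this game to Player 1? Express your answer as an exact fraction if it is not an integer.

-20/9

Row minima: a1 → -5, a2 → -4; maximin = -4.
Column maxima: b1 → 0, b2 → 0; minimax = 0.
-4 ≠ 0, so there is no saddle point; optimal play is mixed.
Let Player 1 play a1 with probability p. Expected payoff against b1: 0p + (-4)(1−p) = 4p − 4; against b2: (-5)p + 0(1−p) = −5p.
Setting these equal: 4p − 4 = −5p ⇒ 9p = 4 ⇒ p = 4/9, and the value is (4)·(4/9) − 4 = -20/9.
For Player 2: with q = P(b1), equating a1's and a2's payoffs gives 5q − 5 = −4q ⇒ q = 5/9.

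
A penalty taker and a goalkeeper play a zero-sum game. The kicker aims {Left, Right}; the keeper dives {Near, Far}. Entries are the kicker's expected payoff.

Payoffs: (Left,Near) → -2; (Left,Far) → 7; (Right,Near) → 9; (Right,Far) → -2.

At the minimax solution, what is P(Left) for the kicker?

Row minima: Left → -2, Right → -2; maximin = -2.
Column maxima: Near → 9, Far → 7; minimax = 7.
-2 ≠ 7, so there is no saddle point; optimal play is mixed.
Let the kicker play Left with probability p. Expected payoff against Near: (-2)p + 9(1−p) = −11p + 9; against Far: 7p + (-2)(1−p) = 9p − 2.
Setting these equal: −11p + 9 = 9p − 2 ⇒ −20p = -11 ⇒ p = 11/20, and the value is (-11)·(11/20) + 9 = 59/20.
For the keeper: with q = P(Near), equating Left's and Right's payoffs gives −9q + 7 = 11q − 2 ⇒ q = 9/20.

11/20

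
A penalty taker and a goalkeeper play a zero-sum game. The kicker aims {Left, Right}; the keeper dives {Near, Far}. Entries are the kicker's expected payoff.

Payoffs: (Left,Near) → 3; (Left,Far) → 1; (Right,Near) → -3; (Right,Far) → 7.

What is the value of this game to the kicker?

2

Row minima: Left → 1, Right → -3; maximin = 1.
Column maxima: Near → 3, Far → 7; minimax = 3.
1 ≠ 3, so there is no saddle point; optimal play is mixed.
Let the kicker play Left with probability p. Expected payoff against Near: 3p + (-3)(1−p) = 6p − 3; against Far: 1p + 7(1−p) = −6p + 7.
Setting these equal: 6p − 3 = −6p + 7 ⇒ 12p = 10 ⇒ p = 5/6, and the value is (6)·(5/6) − 3 = 2.
For the keeper: with q = P(Near), equating Left's and Right's payoffs gives 2q + 1 = −10q + 7 ⇒ q = 1/2.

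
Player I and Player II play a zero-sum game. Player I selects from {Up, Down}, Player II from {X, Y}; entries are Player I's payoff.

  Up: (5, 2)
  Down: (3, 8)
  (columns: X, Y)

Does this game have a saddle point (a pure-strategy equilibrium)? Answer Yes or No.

No

Row minima: Up → 2, Down → 3; maximin = 3.
Column maxima: X → 5, Y → 8; minimax = 5.
3 ≠ 5, so no pure-strategy equilibrium exists.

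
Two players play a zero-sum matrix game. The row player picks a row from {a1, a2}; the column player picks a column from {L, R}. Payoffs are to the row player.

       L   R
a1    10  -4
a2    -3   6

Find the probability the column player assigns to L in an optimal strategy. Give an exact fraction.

10/23

Row minima: a1 → -4, a2 → -3; maximin = -3.
Column maxima: L → 10, R → 6; minimax = 6.
-3 ≠ 6, so there is no saddle point; optimal play is mixed.
Let the row player play a1 with probability p. Expected payoff against L: 10p + (-3)(1−p) = 13p − 3; against R: (-4)p + 6(1−p) = −10p + 6.
Setting these equal: 13p − 3 = −10p + 6 ⇒ 23p = 9 ⇒ p = 9/23, and the value is (13)·(9/23) − 3 = 48/23.
For the column player: with q = P(L), equating a1's and a2's payoffs gives 14q − 4 = −9q + 6 ⇒ q = 10/23.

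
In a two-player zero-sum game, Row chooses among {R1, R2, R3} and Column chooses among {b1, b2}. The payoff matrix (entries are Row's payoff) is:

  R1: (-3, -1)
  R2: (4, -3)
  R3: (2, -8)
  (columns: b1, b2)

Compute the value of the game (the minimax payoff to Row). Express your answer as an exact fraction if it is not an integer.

-13/9

Row minima: R1 → -3, R2 → -3, R3 → -8; maximin = -3.
Column maxima: b1 → 4, b2 → -1; minimax = -1.
-3 ≠ -1, so there is no saddle point; optimal play is mixed.
R3 is strictly dominated by R2, so Row never plays it.
On the remaining 2×2 (R1, R2 vs b1, b2):
Let Row play R1 with probability p. Expected payoff against b1: (-3)p + 4(1−p) = −7p + 4; against b2: (-1)p + (-3)(1−p) = 2p − 3.
Setting these equal: −7p + 4 = 2p − 3 ⇒ −9p = -7 ⇒ p = 7/9, and the value is (-7)·(7/9) + 4 = -13/9.
For Column: with q = P(b1), equating R1's and R2's payoffs gives −2q − 1 = 7q − 3 ⇒ q = 2/9.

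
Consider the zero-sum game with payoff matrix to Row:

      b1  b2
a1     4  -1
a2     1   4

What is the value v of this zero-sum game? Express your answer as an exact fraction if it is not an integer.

Row minima: a1 → -1, a2 → 1; maximin = 1.
Column maxima: b1 → 4, b2 → 4; minimax = 4.
1 ≠ 4, so there is no saddle point; optimal play is mixed.
Let Row play a1 with probability p. Expected payoff against b1: 4p + 1(1−p) = 3p + 1; against b2: (-1)p + 4(1−p) = −5p + 4.
Setting these equal: 3p + 1 = −5p + 4 ⇒ 8p = 3 ⇒ p = 3/8, and the value is (3)·(3/8) + 1 = 17/8.
For Column: with q = P(b1), equating a1's and a2's payoffs gives 5q − 1 = −3q + 4 ⇒ q = 5/8.

17/8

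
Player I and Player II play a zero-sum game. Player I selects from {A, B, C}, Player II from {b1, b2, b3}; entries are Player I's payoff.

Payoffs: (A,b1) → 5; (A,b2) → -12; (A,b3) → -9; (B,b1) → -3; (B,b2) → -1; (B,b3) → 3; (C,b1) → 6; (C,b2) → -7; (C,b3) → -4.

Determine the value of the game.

Row minima: A → -12, B → -3, C → -7; maximin = -3.
Column maxima: b1 → 6, b2 → -1, b3 → 3; minimax = -1.
-3 ≠ -1, so there is no saddle point; optimal play is mixed.
A is strictly dominated by C, so Player I never plays it.
b3 is strictly dominated by b2 (it gives Player I strictly more in every row), so Player II never plays it.
On the remaining 2×2 (B, C vs b1, b2):
Let Player I play B with probability p. Expected payoff against b1: (-3)p + 6(1−p) = −9p + 6; against b2: (-1)p + (-7)(1−p) = 6p − 7.
Setting these equal: −9p + 6 = 6p − 7 ⇒ −15p = -13 ⇒ p = 13/15, and the value is (-9)·(13/15) + 6 = -9/5.
For Player II: with q = P(b1), equating B's and C's payoffs gives −2q − 1 = 13q − 7 ⇒ q = 2/5.

-9/5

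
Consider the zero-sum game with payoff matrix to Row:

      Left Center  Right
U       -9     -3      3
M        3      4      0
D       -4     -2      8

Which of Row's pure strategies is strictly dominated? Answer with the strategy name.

D gives a strictly higher payoff than U against every column: -4 > -9, -2 > -3, 8 > 3.
So U is strictly dominated and Row never plays it.

U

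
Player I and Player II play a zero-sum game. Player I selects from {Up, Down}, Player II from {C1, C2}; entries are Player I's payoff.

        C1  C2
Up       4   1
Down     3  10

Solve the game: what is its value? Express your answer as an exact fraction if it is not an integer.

37/10

Row minima: Up → 1, Down → 3; maximin = 3.
Column maxima: C1 → 4, C2 → 10; minimax = 4.
3 ≠ 4, so there is no saddle point; optimal play is mixed.
Let Player I play Up with probability p. Expected payoff against C1: 4p + 3(1−p) = p + 3; against C2: 1p + 10(1−p) = −9p + 10.
Setting these equal: p + 3 = −9p + 10 ⇒ 10p = 7 ⇒ p = 7/10, and the value is (1)·(7/10) + 3 = 37/10.
For Player II: with q = P(C1), equating Up's and Down's payoffs gives 3q + 1 = −7q + 10 ⇒ q = 9/10.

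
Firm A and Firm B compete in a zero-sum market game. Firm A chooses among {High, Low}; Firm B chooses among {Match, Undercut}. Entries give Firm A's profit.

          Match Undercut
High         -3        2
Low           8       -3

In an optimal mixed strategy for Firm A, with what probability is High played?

11/16

Row minima: High → -3, Low → -3; maximin = -3.
Column maxima: Match → 8, Undercut → 2; minimax = 2.
-3 ≠ 2, so there is no saddle point; optimal play is mixed.
Let Firm A play High with probability p. Expected payoff against Match: (-3)p + 8(1−p) = −11p + 8; against Undercut: 2p + (-3)(1−p) = 5p − 3.
Setting these equal: −11p + 8 = 5p − 3 ⇒ −16p = -11 ⇒ p = 11/16, and the value is (-11)·(11/16) + 8 = 7/16.
For Firm B: with q = P(Match), equating High's and Low's payoffs gives −5q + 2 = 11q − 3 ⇒ q = 5/16.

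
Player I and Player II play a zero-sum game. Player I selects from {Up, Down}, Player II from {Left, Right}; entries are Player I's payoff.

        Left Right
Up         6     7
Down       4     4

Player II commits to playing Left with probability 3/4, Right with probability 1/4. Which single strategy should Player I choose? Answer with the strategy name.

Up

Expected payoff of Up: (3/4)·6 + (1/4)·7 = 25/4.
Expected payoff of Down: (3/4)·4 + (1/4)·4 = 4.
The largest is 25/4, so Player I's best response is Up.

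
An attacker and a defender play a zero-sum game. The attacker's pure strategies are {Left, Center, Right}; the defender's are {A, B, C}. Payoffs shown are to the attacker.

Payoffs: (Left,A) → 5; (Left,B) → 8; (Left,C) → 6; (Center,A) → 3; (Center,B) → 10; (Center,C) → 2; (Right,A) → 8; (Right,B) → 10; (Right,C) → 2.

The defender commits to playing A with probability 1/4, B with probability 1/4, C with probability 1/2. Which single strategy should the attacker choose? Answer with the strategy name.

Left

Expected payoff of Left: (1/4)·5 + (1/4)·8 + (1/2)·6 = 25/4.
Expected payoff of Center: (1/4)·3 + (1/4)·10 + (1/2)·2 = 17/4.
Expected payoff of Right: (1/4)·8 + (1/4)·10 + (1/2)·2 = 11/2.
The largest is 25/4, so the attacker's best response is Left.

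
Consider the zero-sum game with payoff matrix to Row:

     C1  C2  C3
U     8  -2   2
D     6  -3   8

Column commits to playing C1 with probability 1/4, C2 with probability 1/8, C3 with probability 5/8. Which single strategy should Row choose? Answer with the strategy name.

Expected payoff of U: (1/4)·8 + (1/8)·(-2) + (5/8)·2 = 3.
Expected payoff of D: (1/4)·6 + (1/8)·(-3) + (5/8)·8 = 49/8.
The largest is 49/8, so Row's best response is D.

D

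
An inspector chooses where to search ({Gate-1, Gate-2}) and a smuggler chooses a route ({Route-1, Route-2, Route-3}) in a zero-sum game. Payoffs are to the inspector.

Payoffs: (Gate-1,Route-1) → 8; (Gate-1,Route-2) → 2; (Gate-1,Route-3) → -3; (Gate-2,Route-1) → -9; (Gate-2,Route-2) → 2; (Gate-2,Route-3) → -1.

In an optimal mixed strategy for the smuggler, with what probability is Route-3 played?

Row minima: Gate-1 → -3, Gate-2 → -9; maximin = -3.
Column maxima: Route-1 → 8, Route-2 → 2, Route-3 → -1; minimax = -1.
-3 ≠ -1, so there is no saddle point; optimal play is mixed.
Route-2 is strictly dominated by Route-3 (it gives the inspector strictly more in every row), so the smuggler never plays it.
On the remaining 2×2 (Gate-1, Gate-2 vs Route-1, Route-3):
Let the inspector play Gate-1 with probability p. Expected payoff against Route-1: 8p + (-9)(1−p) = 17p − 9; against Route-3: (-3)p + (-1)(1−p) = −2p − 1.
Setting these equal: 17p − 9 = −2p − 1 ⇒ 19p = 8 ⇒ p = 8/19, and the value is (17)·(8/19) − 9 = -35/19.
For the smuggler: with q = P(Route-1), equating Gate-1's and Gate-2's payoffs gives 11q − 3 = −8q − 1 ⇒ q = 2/19.

17/19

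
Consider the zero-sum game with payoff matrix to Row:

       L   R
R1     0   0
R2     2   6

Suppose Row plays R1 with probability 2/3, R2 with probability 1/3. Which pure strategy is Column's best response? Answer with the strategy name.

L

If Column plays L, Row's expected payoff is (2/3)·0 + (1/3)·2 = 2/3.
If Column plays R, Row's expected payoff is (2/3)·0 + (1/3)·6 = 2.
Column minimizes Row's payoff; the smallest is 2/3, so the best response is L.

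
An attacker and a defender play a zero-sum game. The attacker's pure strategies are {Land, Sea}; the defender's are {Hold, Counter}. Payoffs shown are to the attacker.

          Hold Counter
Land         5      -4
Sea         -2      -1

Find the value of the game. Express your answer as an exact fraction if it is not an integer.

Row minima: Land → -4, Sea → -2; maximin = -2.
Column maxima: Hold → 5, Counter → -1; minimax = -1.
-2 ≠ -1, so there is no saddle point; optimal play is mixed.
Let the attacker play Land with probability p. Expected payoff against Hold: 5p + (-2)(1−p) = 7p − 2; against Counter: (-4)p + (-1)(1−p) = −3p − 1.
Setting these equal: 7p − 2 = −3p − 1 ⇒ 10p = 1 ⇒ p = 1/10, and the value is (7)·(1/10) − 2 = -13/10.
For the defender: with q = P(Hold), equating Land's and Sea's payoffs gives 9q − 4 = −q − 1 ⇒ q = 3/10.

-13/10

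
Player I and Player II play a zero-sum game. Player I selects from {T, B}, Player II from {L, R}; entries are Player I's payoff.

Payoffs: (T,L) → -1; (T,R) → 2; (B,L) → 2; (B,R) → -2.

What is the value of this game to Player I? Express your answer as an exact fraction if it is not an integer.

Row minima: T → -1, B → -2; maximin = -1.
Column maxima: L → 2, R → 2; minimax = 2.
-1 ≠ 2, so there is no saddle point; optimal play is mixed.
Let Player I play T with probability p. Expected payoff against L: (-1)p + 2(1−p) = −3p + 2; against R: 2p + (-2)(1−p) = 4p − 2.
Setting these equal: −3p + 2 = 4p − 2 ⇒ −7p = -4 ⇒ p = 4/7, and the value is (-3)·(4/7) + 2 = 2/7.
For Player II: with q = P(L), equating T's and B's payoffs gives −3q + 2 = 4q − 2 ⇒ q = 4/7.

2/7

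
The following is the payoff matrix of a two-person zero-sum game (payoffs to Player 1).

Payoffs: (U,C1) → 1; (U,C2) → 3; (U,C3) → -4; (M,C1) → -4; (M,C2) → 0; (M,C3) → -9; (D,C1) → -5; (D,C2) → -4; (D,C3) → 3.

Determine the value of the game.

Row minima: U → -4, M → -9, D → -5; maximin = -4.
Column maxima: C1 → 1, C2 → 3, C3 → 3; minimax = 1.
-4 ≠ 1, so there is no saddle point; optimal play is mixed.
M is strictly dominated by U, so Player 1 never plays it.
C2 is strictly dominated by C1 (it gives Player 1 strictly more in every row), so Player 2 never plays it.
On the remaining 2×2 (U, D vs C1, C3):
Let Player 1 play U with probability p. Expected payoff against C1: 1p + (-5)(1−p) = 6p − 5; against C3: (-4)p + 3(1−p) = −7p + 3.
Setting these equal: 6p − 5 = −7p + 3 ⇒ 13p = 8 ⇒ p = 8/13, and the value is (6)·(8/13) − 5 = -17/13.
For Player 2: with q = P(C1), equating U's and D's payoffs gives 5q − 4 = −8q + 3 ⇒ q = 7/13.

-17/13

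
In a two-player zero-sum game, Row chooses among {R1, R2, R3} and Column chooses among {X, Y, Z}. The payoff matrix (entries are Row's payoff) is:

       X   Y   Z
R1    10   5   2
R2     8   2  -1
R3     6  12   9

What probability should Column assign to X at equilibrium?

7/11

Row minima: R1 → 2, R2 → -1, R3 → 6; maximin = 6.
Column maxima: X → 10, Y → 12, Z → 9; minimax = 9.
6 ≠ 9, so there is no saddle point; optimal play is mixed.
R2 is strictly dominated by R1, so Row never plays it.
Y is strictly dominated by Z (it gives Row strictly more in every row), so Column never plays it.
On the remaining 2×2 (R1, R3 vs X, Z):
Let Row play R1 with probability p. Expected payoff against X: 10p + 6(1−p) = 4p + 6; against Z: 2p + 9(1−p) = −7p + 9.
Setting these equal: 4p + 6 = −7p + 9 ⇒ 11p = 3 ⇒ p = 3/11, and the value is (4)·(3/11) + 6 = 78/11.
For Column: with q = P(X), equating R1's and R3's payoffs gives 8q + 2 = −3q + 9 ⇒ q = 7/11.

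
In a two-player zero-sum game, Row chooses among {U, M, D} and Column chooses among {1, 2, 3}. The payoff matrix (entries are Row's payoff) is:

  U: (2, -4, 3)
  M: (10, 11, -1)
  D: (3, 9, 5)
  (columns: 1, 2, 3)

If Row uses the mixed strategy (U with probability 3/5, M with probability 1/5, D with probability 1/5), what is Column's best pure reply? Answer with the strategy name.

2

If Column plays 1, Row's expected payoff is (3/5)·2 + (1/5)·10 + (1/5)·3 = 19/5.
If Column plays 2, Row's expected payoff is (3/5)·(-4) + (1/5)·11 + (1/5)·9 = 8/5.
If Column plays 3, Row's expected payoff is (3/5)·3 + (1/5)·(-1) + (1/5)·5 = 13/5.
Column minimizes Row's payoff; the smallest is 8/5, so the best response is 2.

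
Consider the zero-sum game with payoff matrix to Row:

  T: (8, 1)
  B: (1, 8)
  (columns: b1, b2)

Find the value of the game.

9/2

Row minima: T → 1, B → 1; maximin = 1.
Column maxima: b1 → 8, b2 → 8; minimax = 8.
1 ≠ 8, so there is no saddle point; optimal play is mixed.
Let Row play T with probability p. Expected payoff against b1: 8p + 1(1−p) = 7p + 1; against b2: 1p + 8(1−p) = −7p + 8.
Setting these equal: 7p + 1 = −7p + 8 ⇒ 14p = 7 ⇒ p = 1/2, and the value is (7)·(1/2) + 1 = 9/2.
For Column: with q = P(b1), equating T's and B's payoffs gives 7q + 1 = −7q + 8 ⇒ q = 1/2.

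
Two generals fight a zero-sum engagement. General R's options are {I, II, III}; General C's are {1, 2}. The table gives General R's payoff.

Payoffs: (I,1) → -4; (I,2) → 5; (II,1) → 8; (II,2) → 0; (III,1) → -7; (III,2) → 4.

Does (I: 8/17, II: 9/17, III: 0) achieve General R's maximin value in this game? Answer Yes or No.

Against 1 this mix gives (8/17)·(-4) + (9/17)·8 = 40/17.
Against 2 this mix gives (8/17)·5 + (9/17)·0 = 40/17.
All of General C's active replies (1, 2) yield 40/17, and no column does worse for General R. The mix makes General C indifferent and guarantees 40/17, so it is optimal.

Yes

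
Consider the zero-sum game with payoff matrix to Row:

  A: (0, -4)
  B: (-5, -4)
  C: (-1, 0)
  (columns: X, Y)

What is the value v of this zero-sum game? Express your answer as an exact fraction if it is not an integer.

-4/5

Row minima: A → -4, B → -5, C → -1; maximin = -1.
Column maxima: X → 0, Y → 0; minimax = 0.
-1 ≠ 0, so there is no saddle point; optimal play is mixed.
B is strictly dominated by C, so Row never plays it.
On the remaining 2×2 (A, C vs X, Y):
Let Row play A with probability p. Expected payoff against X: 0p + (-1)(1−p) = p − 1; against Y: (-4)p + 0(1−p) = −4p.
Setting these equal: p − 1 = −4p ⇒ 5p = 1 ⇒ p = 1/5, and the value is (1)·(1/5) − 1 = -4/5.
For Column: with q = P(X), equating A's and C's payoffs gives 4q − 4 = −q ⇒ q = 4/5.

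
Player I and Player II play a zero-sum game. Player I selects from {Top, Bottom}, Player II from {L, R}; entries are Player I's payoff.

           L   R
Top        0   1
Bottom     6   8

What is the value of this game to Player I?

6

Row minima: Top → 0, Bottom → 6; maximin = 6.
Column maxima: L → 6, R → 8; minimax = 6.
Since maximin = minimax = 6, there is a saddle point and the value is 6.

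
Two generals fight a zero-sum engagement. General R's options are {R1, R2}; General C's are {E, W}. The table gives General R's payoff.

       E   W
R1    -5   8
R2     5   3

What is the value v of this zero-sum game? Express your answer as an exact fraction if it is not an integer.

Row minima: R1 → -5, R2 → 3; maximin = 3.
Column maxima: E → 5, W → 8; minimax = 5.
3 ≠ 5, so there is no saddle point; optimal play is mixed.
Let General R play R1 with probability p. Expected payoff against E: (-5)p + 5(1−p) = −10p + 5; against W: 8p + 3(1−p) = 5p + 3.
Setting these equal: −10p + 5 = 5p + 3 ⇒ −15p = -2 ⇒ p = 2/15, and the value is (-10)·(2/15) + 5 = 11/3.
For General C: with q = P(E), equating R1's and R2's payoffs gives −13q + 8 = 2q + 3 ⇒ q = 1/3.

11/3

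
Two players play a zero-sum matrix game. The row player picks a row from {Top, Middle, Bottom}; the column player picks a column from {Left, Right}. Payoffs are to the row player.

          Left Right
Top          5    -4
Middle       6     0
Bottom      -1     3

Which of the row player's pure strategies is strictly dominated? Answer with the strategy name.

Top

Middle gives a strictly higher payoff than Top against every column: 6 > 5, 0 > -4.
So Top is strictly dominated and the row player never plays it.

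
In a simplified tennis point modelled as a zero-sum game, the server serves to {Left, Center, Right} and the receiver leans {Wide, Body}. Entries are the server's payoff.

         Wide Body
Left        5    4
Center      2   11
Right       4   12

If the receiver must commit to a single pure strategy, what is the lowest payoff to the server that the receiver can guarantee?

Column maxima: Wide → 5, Body → 12.
The smallest of these is 5.

5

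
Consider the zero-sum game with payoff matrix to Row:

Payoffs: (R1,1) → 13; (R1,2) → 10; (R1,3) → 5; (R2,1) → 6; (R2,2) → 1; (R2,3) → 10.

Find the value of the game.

Row minima: R1 → 5, R2 → 1; maximin = 5.
Column maxima: 1 → 13, 2 → 10, 3 → 10; minimax = 10.
5 ≠ 10, so there is no saddle point; optimal play is mixed.
1 is strictly dominated by 2 (it gives Row strictly more in every row), so Column never plays it.
On the remaining 2×2 (R1, R2 vs 2, 3):
Let Row play R1 with probability p. Expected payoff against 2: 10p + 1(1−p) = 9p + 1; against 3: 5p + 10(1−p) = −5p + 10.
Setting these equal: 9p + 1 = −5p + 10 ⇒ 14p = 9 ⇒ p = 9/14, and the value is (9)·(9/14) + 1 = 95/14.
For Column: with q = P(2), equating R1's and R2's payoffs gives 5q + 5 = −9q + 10 ⇒ q = 5/14.

95/14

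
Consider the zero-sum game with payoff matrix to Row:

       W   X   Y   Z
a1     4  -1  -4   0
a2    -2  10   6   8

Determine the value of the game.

Row minima: a1 → -4, a2 → -2; maximin = -2.
Column maxima: W → 4, X → 10, Y → 6, Z → 8; minimax = 4.
-2 ≠ 4, so there is no saddle point; optimal play is mixed.
X is strictly dominated by Y (it gives Row strictly more in every row), so Column never plays it.
Z is strictly dominated by Y (it gives Row strictly more in every row), so Column never plays it.
On the remaining 2×2 (a1, a2 vs W, Y):
Let Row play a1 with probability p. Expected payoff against W: 4p + (-2)(1−p) = 6p − 2; against Y: (-4)p + 6(1−p) = −10p + 6.
Setting these equal: 6p − 2 = −10p + 6 ⇒ 16p = 8 ⇒ p = 1/2, and the value is (6)·(1/2) − 2 = 1.
For Column: with q = P(W), equating a1's and a2's payoffs gives 8q − 4 = −8q + 6 ⇒ q = 5/8.

1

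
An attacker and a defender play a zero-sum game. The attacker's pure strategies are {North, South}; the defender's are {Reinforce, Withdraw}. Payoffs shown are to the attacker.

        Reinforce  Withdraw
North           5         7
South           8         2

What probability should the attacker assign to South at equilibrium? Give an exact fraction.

Row minima: North → 5, South → 2; maximin = 5.
Column maxima: Reinforce → 8, Withdraw → 7; minimax = 7.
5 ≠ 7, so there is no saddle point; optimal play is mixed.
Let the attacker play North with probability p. Expected payoff against Reinforce: 5p + 8(1−p) = −3p + 8; against Withdraw: 7p + 2(1−p) = 5p + 2.
Setting these equal: −3p + 8 = 5p + 2 ⇒ −8p = -6 ⇒ p = 3/4, and the value is (-3)·(3/4) + 8 = 23/4.
For the defender: with q = P(Reinforce), equating North's and South's payoffs gives −2q + 7 = 6q + 2 ⇒ q = 5/8.

1/4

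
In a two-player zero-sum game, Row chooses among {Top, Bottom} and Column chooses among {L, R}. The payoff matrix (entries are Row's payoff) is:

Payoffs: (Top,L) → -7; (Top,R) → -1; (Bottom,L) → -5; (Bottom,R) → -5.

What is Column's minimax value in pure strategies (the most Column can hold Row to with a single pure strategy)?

Column maxima: L → -5, R → -1.
The smallest of these is -5.

-5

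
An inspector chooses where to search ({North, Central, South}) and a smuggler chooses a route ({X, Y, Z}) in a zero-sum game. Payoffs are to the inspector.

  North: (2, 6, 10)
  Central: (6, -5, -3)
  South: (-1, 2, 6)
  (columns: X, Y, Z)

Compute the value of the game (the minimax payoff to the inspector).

46/15

Row minima: North → 2, Central → -5, South → -1; maximin = 2.
Column maxima: X → 6, Y → 6, Z → 10; minimax = 6.
2 ≠ 6, so there is no saddle point; optimal play is mixed.
South is strictly dominated by North, so the inspector never plays it.
Z is strictly dominated by Y (it gives the inspector strictly more in every row), so the smuggler never plays it.
On the remaining 2×2 (North, Central vs X, Y):
Let the inspector play North with probability p. Expected payoff against X: 2p + 6(1−p) = −4p + 6; against Y: 6p + (-5)(1−p) = 11p − 5.
Setting these equal: −4p + 6 = 11p − 5 ⇒ −15p = -11 ⇒ p = 11/15, and the value is (-4)·(11/15) + 6 = 46/15.
For the smuggler: with q = P(X), equating North's and Central's payoffs gives −4q + 6 = 11q − 5 ⇒ q = 11/15.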